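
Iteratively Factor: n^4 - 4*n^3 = (n)*(n^3 - 4*n^2) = n*(n - 4)*(n^2) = n^2*(n - 4)*(n)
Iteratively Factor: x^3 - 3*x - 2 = (x + 1)*(x^2 - x - 2) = (x + 1)^2*(x - 2)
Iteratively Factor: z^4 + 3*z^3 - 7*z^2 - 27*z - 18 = (z + 3)*(z^3 - 7*z - 6) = (z + 2)*(z + 3)*(z^2 - 2*z - 3) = (z + 1)*(z + 2)*(z + 3)*(z - 3)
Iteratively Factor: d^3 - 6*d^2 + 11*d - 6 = (d - 3)*(d^2 - 3*d + 2) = (d - 3)*(d - 1)*(d - 2)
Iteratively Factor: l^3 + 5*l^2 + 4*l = (l + 1)*(l^2 + 4*l) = (l + 1)*(l + 4)*(l)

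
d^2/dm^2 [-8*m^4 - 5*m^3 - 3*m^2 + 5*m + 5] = -96*m^2 - 30*m - 6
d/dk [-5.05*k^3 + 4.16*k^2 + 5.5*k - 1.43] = -15.15*k^2 + 8.32*k + 5.5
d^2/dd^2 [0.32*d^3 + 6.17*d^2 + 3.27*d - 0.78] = 1.92*d + 12.34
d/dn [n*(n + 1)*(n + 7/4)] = 3*n^2 + 11*n/2 + 7/4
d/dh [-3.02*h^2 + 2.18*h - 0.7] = 2.18 - 6.04*h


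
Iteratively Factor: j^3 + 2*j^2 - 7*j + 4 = (j - 1)*(j^2 + 3*j - 4) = (j - 1)*(j + 4)*(j - 1)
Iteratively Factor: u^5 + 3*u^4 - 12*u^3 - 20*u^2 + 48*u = (u + 4)*(u^4 - u^3 - 8*u^2 + 12*u) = (u + 3)*(u + 4)*(u^3 - 4*u^2 + 4*u) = (u - 2)*(u + 3)*(u + 4)*(u^2 - 2*u) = u*(u - 2)*(u + 3)*(u + 4)*(u - 2)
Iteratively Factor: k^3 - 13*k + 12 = (k - 1)*(k^2 + k - 12) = (k - 3)*(k - 1)*(k + 4)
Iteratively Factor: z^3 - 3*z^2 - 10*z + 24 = (z - 2)*(z^2 - z - 12) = (z - 2)*(z + 3)*(z - 4)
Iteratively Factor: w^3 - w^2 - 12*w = (w - 4)*(w^2 + 3*w) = w*(w - 4)*(w + 3)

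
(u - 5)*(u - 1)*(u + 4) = u^3 - 2*u^2 - 19*u + 20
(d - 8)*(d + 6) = d^2 - 2*d - 48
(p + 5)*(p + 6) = p^2 + 11*p + 30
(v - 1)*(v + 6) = v^2 + 5*v - 6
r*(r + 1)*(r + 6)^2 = r^4 + 13*r^3 + 48*r^2 + 36*r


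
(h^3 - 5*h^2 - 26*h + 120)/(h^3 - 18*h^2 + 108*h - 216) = (h^2 + h - 20)/(h^2 - 12*h + 36)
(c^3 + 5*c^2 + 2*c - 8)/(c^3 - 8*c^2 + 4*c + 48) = (c^2 + 3*c - 4)/(c^2 - 10*c + 24)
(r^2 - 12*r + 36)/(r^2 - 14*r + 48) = (r - 6)/(r - 8)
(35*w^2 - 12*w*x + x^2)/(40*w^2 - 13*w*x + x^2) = (-7*w + x)/(-8*w + x)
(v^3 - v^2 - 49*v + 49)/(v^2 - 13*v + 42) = (v^2 + 6*v - 7)/(v - 6)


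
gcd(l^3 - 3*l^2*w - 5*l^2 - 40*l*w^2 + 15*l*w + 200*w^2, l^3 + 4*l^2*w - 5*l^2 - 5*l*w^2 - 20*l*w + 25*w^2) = l^2 + 5*l*w - 5*l - 25*w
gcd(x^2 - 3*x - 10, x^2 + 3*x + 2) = x + 2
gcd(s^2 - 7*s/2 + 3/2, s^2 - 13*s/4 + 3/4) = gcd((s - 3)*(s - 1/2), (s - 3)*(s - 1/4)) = s - 3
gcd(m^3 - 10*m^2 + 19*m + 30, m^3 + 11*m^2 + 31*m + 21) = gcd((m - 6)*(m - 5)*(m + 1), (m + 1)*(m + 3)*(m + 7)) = m + 1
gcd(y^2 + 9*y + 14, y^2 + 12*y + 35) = y + 7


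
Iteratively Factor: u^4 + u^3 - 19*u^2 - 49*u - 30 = (u - 5)*(u^3 + 6*u^2 + 11*u + 6) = (u - 5)*(u + 3)*(u^2 + 3*u + 2) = (u - 5)*(u + 1)*(u + 3)*(u + 2)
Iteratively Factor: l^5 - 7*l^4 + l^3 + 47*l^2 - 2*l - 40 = (l - 1)*(l^4 - 6*l^3 - 5*l^2 + 42*l + 40) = (l - 1)*(l + 1)*(l^3 - 7*l^2 + 2*l + 40) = (l - 5)*(l - 1)*(l + 1)*(l^2 - 2*l - 8) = (l - 5)*(l - 4)*(l - 1)*(l + 1)*(l + 2)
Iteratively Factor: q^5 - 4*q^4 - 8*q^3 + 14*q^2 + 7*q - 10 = (q - 5)*(q^4 + q^3 - 3*q^2 - q + 2) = (q - 5)*(q - 1)*(q^3 + 2*q^2 - q - 2) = (q - 5)*(q - 1)*(q + 1)*(q^2 + q - 2) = (q - 5)*(q - 1)*(q + 1)*(q + 2)*(q - 1)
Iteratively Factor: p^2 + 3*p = (p)*(p + 3)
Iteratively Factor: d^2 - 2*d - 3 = (d - 3)*(d + 1)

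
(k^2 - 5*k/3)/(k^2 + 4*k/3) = (3*k - 5)/(3*k + 4)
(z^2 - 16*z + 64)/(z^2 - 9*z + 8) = (z - 8)/(z - 1)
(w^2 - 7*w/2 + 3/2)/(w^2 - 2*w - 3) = (w - 1/2)/(w + 1)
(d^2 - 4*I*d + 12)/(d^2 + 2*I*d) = (d - 6*I)/d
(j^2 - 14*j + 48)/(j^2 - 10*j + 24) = (j - 8)/(j - 4)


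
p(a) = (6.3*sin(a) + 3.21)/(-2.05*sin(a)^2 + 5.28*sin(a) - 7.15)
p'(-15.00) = 0.38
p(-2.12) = 0.16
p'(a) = (4.1*sin(a)*cos(a) - 5.28*cos(a))*(6.3*sin(a) + 3.21)/(-2.05*sin(a)^2 + 5.28*sin(a) - 7.15)^2 + 6.3*cos(a)/(-2.05*sin(a)^2 + 5.28*sin(a) - 7.15)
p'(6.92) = -1.78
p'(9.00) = 1.75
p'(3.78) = 0.43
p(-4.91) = -2.38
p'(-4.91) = -0.46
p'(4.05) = 0.25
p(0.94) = -1.96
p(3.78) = 0.05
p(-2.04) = 0.18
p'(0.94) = -1.42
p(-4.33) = -2.25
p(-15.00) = 0.08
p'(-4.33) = 0.89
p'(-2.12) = 0.19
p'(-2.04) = 0.16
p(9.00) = -1.09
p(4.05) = 0.14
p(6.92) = -1.47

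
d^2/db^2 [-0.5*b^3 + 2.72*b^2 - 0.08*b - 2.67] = 5.44 - 3.0*b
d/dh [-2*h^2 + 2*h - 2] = 2 - 4*h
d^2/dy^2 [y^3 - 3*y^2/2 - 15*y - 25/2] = 6*y - 3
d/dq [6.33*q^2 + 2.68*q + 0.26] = 12.66*q + 2.68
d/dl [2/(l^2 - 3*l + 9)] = 2*(3 - 2*l)/(l^2 - 3*l + 9)^2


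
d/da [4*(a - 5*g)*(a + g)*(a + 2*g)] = 12*a^2 - 16*a*g - 52*g^2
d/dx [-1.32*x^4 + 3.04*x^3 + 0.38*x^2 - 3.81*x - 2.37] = -5.28*x^3 + 9.12*x^2 + 0.76*x - 3.81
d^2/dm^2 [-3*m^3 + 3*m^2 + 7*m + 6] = 6 - 18*m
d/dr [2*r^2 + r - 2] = 4*r + 1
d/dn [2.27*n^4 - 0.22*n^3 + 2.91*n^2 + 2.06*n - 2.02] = 9.08*n^3 - 0.66*n^2 + 5.82*n + 2.06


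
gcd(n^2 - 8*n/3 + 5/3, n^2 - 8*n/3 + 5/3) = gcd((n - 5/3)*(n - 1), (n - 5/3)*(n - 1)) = n^2 - 8*n/3 + 5/3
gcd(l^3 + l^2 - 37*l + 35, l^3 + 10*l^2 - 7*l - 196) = l + 7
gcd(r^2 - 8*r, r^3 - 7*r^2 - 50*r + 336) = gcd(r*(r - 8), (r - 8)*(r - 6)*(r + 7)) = r - 8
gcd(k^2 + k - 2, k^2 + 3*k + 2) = k + 2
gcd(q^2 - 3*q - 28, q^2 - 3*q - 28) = q^2 - 3*q - 28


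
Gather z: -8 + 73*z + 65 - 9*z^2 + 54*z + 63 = -9*z^2 + 127*z + 120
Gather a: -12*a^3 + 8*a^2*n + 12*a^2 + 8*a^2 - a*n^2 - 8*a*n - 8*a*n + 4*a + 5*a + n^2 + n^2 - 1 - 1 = -12*a^3 + a^2*(8*n + 20) + a*(-n^2 - 16*n + 9) + 2*n^2 - 2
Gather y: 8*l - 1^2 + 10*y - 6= 8*l + 10*y - 7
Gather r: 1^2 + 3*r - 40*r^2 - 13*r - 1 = -40*r^2 - 10*r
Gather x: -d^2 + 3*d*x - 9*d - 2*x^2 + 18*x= -d^2 - 9*d - 2*x^2 + x*(3*d + 18)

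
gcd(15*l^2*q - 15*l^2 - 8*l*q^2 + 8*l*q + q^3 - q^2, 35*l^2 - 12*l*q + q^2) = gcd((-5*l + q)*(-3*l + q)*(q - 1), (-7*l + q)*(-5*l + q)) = -5*l + q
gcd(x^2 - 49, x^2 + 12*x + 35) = x + 7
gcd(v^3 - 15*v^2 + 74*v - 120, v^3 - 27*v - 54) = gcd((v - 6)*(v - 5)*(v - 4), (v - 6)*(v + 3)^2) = v - 6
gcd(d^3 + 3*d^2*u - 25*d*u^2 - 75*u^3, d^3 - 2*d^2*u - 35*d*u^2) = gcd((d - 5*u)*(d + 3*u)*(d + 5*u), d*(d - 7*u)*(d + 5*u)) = d + 5*u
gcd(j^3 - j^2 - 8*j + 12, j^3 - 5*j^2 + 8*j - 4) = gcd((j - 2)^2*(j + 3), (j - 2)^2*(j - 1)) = j^2 - 4*j + 4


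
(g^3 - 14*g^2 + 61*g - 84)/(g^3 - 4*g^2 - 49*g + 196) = (g - 3)/(g + 7)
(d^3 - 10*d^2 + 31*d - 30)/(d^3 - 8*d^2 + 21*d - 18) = (d - 5)/(d - 3)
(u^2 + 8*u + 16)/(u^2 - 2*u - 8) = (u^2 + 8*u + 16)/(u^2 - 2*u - 8)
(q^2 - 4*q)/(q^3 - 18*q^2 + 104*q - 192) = q/(q^2 - 14*q + 48)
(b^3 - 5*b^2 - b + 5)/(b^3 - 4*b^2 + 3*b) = (b^2 - 4*b - 5)/(b*(b - 3))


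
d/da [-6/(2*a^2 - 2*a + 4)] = 3*(2*a - 1)/(a^2 - a + 2)^2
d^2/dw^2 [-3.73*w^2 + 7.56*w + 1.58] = -7.46000000000000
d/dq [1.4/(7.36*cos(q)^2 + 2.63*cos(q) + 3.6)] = (20.608*cos(q) + 3.682)*sin(q)/(7.36*cos(q)^2 + 2.63*cos(q) + 3.6)^2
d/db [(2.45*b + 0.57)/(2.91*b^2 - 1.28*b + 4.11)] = (-7.1295*b^2 - 3.3174*b + 10.7991)/(8.4681*b^4 - 7.4496*b^3 + 25.5586*b^2 - 10.5216*b + 16.8921)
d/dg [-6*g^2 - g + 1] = -12*g - 1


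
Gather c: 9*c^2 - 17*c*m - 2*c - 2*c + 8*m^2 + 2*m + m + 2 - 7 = 9*c^2 + c*(-17*m - 4) + 8*m^2 + 3*m - 5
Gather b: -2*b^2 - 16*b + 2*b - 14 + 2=-2*b^2 - 14*b - 12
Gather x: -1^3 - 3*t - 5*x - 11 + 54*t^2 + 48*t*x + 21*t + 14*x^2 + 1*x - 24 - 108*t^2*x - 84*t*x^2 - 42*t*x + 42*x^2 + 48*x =54*t^2 + 18*t + x^2*(56 - 84*t) + x*(-108*t^2 + 6*t + 44) - 36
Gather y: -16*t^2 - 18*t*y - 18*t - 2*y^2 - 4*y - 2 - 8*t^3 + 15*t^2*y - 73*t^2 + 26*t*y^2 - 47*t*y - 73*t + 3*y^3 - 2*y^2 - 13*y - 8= -8*t^3 - 89*t^2 - 91*t + 3*y^3 + y^2*(26*t - 4) + y*(15*t^2 - 65*t - 17) - 10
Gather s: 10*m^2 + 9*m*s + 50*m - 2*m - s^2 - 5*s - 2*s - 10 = 10*m^2 + 48*m - s^2 + s*(9*m - 7) - 10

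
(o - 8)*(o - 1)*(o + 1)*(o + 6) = o^4 - 2*o^3 - 49*o^2 + 2*o + 48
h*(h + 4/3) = h^2 + 4*h/3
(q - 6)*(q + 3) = q^2 - 3*q - 18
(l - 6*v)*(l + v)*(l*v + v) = l^3*v - 5*l^2*v^2 + l^2*v - 6*l*v^3 - 5*l*v^2 - 6*v^3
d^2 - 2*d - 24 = (d - 6)*(d + 4)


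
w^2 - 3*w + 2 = (w - 2)*(w - 1)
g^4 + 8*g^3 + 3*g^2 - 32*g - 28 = (g - 2)*(g + 1)*(g + 2)*(g + 7)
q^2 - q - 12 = (q - 4)*(q + 3)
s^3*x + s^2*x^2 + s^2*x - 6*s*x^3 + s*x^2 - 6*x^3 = (s - 2*x)*(s + 3*x)*(s*x + x)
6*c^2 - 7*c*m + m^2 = (-6*c + m)*(-c + m)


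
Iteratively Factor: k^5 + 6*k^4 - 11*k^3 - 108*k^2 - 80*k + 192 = (k + 4)*(k^4 + 2*k^3 - 19*k^2 - 32*k + 48) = (k + 3)*(k + 4)*(k^3 - k^2 - 16*k + 16) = (k + 3)*(k + 4)^2*(k^2 - 5*k + 4) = (k - 1)*(k + 3)*(k + 4)^2*(k - 4)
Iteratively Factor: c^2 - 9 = (c + 3)*(c - 3)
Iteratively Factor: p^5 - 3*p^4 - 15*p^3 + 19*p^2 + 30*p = (p + 3)*(p^4 - 6*p^3 + 3*p^2 + 10*p) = (p - 2)*(p + 3)*(p^3 - 4*p^2 - 5*p) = p*(p - 2)*(p + 3)*(p^2 - 4*p - 5) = p*(p - 5)*(p - 2)*(p + 3)*(p + 1)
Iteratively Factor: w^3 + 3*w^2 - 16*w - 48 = (w - 4)*(w^2 + 7*w + 12) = (w - 4)*(w + 4)*(w + 3)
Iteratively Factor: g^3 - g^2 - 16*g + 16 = (g + 4)*(g^2 - 5*g + 4) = (g - 4)*(g + 4)*(g - 1)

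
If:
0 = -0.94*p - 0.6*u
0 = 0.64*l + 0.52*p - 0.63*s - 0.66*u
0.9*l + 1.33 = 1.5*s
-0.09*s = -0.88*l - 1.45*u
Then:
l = 0.74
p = 0.23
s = 1.33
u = -0.37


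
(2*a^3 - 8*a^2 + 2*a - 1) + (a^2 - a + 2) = 2*a^3 - 7*a^2 + a + 1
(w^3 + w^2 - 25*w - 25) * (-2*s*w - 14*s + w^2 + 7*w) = -2*s*w^4 - 16*s*w^3 + 36*s*w^2 + 400*s*w + 350*s + w^5 + 8*w^4 - 18*w^3 - 200*w^2 - 175*w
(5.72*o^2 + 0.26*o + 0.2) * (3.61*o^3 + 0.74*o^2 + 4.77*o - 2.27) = 20.6492*o^5 + 5.1714*o^4 + 28.1988*o^3 - 11.5962*o^2 + 0.3638*o - 0.454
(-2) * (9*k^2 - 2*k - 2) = -18*k^2 + 4*k + 4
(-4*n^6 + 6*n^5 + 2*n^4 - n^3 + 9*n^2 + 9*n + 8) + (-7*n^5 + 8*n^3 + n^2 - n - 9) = -4*n^6 - n^5 + 2*n^4 + 7*n^3 + 10*n^2 + 8*n - 1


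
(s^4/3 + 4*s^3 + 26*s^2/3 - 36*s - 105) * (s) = s^5/3 + 4*s^4 + 26*s^3/3 - 36*s^2 - 105*s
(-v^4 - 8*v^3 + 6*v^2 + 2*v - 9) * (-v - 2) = v^5 + 10*v^4 + 10*v^3 - 14*v^2 + 5*v + 18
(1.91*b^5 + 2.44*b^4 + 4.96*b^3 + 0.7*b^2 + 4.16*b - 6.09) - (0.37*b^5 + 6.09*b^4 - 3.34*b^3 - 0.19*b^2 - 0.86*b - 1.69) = 1.54*b^5 - 3.65*b^4 + 8.3*b^3 + 0.89*b^2 + 5.02*b - 4.4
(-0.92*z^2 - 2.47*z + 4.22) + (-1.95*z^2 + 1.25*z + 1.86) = -2.87*z^2 - 1.22*z + 6.08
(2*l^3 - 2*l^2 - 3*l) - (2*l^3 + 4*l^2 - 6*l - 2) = -6*l^2 + 3*l + 2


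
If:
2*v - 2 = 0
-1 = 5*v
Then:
No Solution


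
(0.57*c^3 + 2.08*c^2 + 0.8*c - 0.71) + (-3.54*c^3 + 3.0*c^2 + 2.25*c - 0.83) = -2.97*c^3 + 5.08*c^2 + 3.05*c - 1.54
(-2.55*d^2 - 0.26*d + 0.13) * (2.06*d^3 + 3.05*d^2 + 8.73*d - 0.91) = -5.253*d^5 - 8.3131*d^4 - 22.7867*d^3 + 0.4472*d^2 + 1.3715*d - 0.1183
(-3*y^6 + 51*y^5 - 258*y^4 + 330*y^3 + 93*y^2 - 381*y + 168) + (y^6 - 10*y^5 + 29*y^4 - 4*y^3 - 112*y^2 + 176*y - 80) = -2*y^6 + 41*y^5 - 229*y^4 + 326*y^3 - 19*y^2 - 205*y + 88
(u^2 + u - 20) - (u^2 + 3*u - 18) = -2*u - 2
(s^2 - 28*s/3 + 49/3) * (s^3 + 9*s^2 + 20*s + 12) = s^5 - s^4/3 - 143*s^3/3 - 83*s^2/3 + 644*s/3 + 196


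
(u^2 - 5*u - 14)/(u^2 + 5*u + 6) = (u - 7)/(u + 3)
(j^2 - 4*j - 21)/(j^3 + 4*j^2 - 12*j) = (j^2 - 4*j - 21)/(j*(j^2 + 4*j - 12))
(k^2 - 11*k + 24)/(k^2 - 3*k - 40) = (k - 3)/(k + 5)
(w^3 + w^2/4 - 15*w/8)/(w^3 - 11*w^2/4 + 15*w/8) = (2*w + 3)/(2*w - 3)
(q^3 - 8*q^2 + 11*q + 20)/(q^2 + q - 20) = (q^2 - 4*q - 5)/(q + 5)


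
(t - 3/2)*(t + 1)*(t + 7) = t^3 + 13*t^2/2 - 5*t - 21/2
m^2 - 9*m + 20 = (m - 5)*(m - 4)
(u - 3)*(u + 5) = u^2 + 2*u - 15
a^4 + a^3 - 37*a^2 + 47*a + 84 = (a - 4)*(a - 3)*(a + 1)*(a + 7)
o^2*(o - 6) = o^3 - 6*o^2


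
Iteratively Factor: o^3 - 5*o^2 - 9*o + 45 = (o - 5)*(o^2 - 9) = (o - 5)*(o + 3)*(o - 3)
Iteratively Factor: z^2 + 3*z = (z + 3)*(z)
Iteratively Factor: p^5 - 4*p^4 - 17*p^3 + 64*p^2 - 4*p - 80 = (p - 2)*(p^4 - 2*p^3 - 21*p^2 + 22*p + 40) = (p - 5)*(p - 2)*(p^3 + 3*p^2 - 6*p - 8) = (p - 5)*(p - 2)*(p + 1)*(p^2 + 2*p - 8) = (p - 5)*(p - 2)*(p + 1)*(p + 4)*(p - 2)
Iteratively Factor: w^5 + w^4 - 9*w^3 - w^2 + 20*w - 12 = (w - 1)*(w^4 + 2*w^3 - 7*w^2 - 8*w + 12) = (w - 1)^2*(w^3 + 3*w^2 - 4*w - 12) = (w - 1)^2*(w + 2)*(w^2 + w - 6) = (w - 1)^2*(w + 2)*(w + 3)*(w - 2)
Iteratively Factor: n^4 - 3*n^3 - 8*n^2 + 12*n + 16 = (n + 1)*(n^3 - 4*n^2 - 4*n + 16) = (n - 2)*(n + 1)*(n^2 - 2*n - 8) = (n - 2)*(n + 1)*(n + 2)*(n - 4)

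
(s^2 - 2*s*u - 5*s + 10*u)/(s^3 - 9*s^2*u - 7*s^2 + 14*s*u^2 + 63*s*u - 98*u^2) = (s - 5)/(s^2 - 7*s*u - 7*s + 49*u)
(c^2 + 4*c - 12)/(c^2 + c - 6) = (c + 6)/(c + 3)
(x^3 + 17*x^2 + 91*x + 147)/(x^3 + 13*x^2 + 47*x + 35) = (x^2 + 10*x + 21)/(x^2 + 6*x + 5)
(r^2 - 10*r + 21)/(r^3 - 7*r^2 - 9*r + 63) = 1/(r + 3)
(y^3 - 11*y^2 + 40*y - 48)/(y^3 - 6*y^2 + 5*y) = (y^3 - 11*y^2 + 40*y - 48)/(y*(y^2 - 6*y + 5))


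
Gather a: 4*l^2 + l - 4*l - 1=4*l^2 - 3*l - 1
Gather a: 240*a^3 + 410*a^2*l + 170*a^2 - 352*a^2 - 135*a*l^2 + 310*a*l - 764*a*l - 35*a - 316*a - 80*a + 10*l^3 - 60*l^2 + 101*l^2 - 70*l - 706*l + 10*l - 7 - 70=240*a^3 + a^2*(410*l - 182) + a*(-135*l^2 - 454*l - 431) + 10*l^3 + 41*l^2 - 766*l - 77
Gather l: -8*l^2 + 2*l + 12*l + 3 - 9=-8*l^2 + 14*l - 6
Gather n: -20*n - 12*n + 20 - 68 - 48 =-32*n - 96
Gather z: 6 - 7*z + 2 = 8 - 7*z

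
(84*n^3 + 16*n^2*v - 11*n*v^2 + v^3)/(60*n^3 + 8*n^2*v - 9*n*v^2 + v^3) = (-7*n + v)/(-5*n + v)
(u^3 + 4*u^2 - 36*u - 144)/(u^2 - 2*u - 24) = u + 6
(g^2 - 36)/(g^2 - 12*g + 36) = (g + 6)/(g - 6)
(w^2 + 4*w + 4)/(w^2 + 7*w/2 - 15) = 2*(w^2 + 4*w + 4)/(2*w^2 + 7*w - 30)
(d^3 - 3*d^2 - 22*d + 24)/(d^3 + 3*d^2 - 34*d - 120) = (d - 1)/(d + 5)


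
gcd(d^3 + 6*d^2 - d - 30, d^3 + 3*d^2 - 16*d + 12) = d - 2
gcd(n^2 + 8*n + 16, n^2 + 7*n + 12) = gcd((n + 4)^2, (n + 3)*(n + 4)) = n + 4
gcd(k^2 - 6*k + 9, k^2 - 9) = k - 3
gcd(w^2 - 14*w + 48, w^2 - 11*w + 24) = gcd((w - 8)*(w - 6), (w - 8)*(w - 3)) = w - 8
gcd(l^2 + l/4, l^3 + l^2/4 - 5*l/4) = l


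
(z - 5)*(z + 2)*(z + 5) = z^3 + 2*z^2 - 25*z - 50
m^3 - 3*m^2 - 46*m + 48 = (m - 8)*(m - 1)*(m + 6)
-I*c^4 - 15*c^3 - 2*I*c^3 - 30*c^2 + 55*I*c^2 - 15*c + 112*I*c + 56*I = (c + 1)*(c - 8*I)*(c - 7*I)*(-I*c - I)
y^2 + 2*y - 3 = (y - 1)*(y + 3)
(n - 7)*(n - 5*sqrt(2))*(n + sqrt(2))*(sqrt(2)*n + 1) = sqrt(2)*n^4 - 7*sqrt(2)*n^3 - 7*n^3 - 14*sqrt(2)*n^2 + 49*n^2 - 10*n + 98*sqrt(2)*n + 70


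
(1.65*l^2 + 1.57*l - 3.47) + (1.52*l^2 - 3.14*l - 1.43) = 3.17*l^2 - 1.57*l - 4.9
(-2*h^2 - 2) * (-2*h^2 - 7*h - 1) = 4*h^4 + 14*h^3 + 6*h^2 + 14*h + 2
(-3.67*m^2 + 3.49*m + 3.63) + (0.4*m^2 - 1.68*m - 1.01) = -3.27*m^2 + 1.81*m + 2.62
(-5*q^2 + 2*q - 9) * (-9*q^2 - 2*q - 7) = 45*q^4 - 8*q^3 + 112*q^2 + 4*q + 63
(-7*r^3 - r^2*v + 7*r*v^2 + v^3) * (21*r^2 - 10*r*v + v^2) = -147*r^5 + 49*r^4*v + 150*r^3*v^2 - 50*r^2*v^3 - 3*r*v^4 + v^5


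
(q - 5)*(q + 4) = q^2 - q - 20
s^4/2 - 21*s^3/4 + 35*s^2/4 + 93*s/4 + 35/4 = (s/2 + 1/2)*(s - 7)*(s - 5)*(s + 1/2)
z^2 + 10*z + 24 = (z + 4)*(z + 6)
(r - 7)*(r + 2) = r^2 - 5*r - 14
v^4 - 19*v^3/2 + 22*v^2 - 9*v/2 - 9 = (v - 6)*(v - 3)*(v - 1)*(v + 1/2)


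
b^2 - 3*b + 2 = (b - 2)*(b - 1)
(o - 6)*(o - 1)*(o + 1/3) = o^3 - 20*o^2/3 + 11*o/3 + 2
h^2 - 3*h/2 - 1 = (h - 2)*(h + 1/2)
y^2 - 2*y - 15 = (y - 5)*(y + 3)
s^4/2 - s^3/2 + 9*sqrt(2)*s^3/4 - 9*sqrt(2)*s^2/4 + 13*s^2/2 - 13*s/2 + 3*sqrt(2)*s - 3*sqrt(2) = (s/2 + sqrt(2))*(s - 1)*(s + sqrt(2))*(s + 3*sqrt(2)/2)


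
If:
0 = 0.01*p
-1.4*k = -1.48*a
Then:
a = 0.945945945945946*k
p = 0.00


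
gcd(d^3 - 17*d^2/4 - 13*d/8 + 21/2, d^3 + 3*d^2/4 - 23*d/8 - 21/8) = d^2 - d/4 - 21/8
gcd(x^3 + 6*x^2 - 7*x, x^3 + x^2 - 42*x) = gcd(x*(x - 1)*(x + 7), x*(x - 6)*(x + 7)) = x^2 + 7*x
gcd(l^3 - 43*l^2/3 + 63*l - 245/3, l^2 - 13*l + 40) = l - 5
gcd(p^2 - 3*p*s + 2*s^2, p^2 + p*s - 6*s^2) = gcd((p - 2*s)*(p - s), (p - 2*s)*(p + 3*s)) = p - 2*s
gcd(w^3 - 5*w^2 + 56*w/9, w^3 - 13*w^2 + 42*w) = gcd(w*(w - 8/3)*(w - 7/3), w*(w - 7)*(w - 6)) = w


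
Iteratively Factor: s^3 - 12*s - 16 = (s + 2)*(s^2 - 2*s - 8) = (s + 2)^2*(s - 4)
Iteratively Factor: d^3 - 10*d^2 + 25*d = (d - 5)*(d^2 - 5*d) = d*(d - 5)*(d - 5)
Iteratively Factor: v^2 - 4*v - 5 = (v + 1)*(v - 5)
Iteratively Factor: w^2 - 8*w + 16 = (w - 4)*(w - 4)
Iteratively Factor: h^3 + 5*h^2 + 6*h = (h)*(h^2 + 5*h + 6) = h*(h + 2)*(h + 3)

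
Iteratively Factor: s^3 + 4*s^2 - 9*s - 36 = (s + 3)*(s^2 + s - 12) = (s + 3)*(s + 4)*(s - 3)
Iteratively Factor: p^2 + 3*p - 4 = (p + 4)*(p - 1)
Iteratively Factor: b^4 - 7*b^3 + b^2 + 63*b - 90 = (b + 3)*(b^3 - 10*b^2 + 31*b - 30) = (b - 3)*(b + 3)*(b^2 - 7*b + 10) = (b - 3)*(b - 2)*(b + 3)*(b - 5)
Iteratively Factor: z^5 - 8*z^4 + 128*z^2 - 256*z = (z - 4)*(z^4 - 4*z^3 - 16*z^2 + 64*z) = (z - 4)^2*(z^3 - 16*z) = (z - 4)^3*(z^2 + 4*z) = z*(z - 4)^3*(z + 4)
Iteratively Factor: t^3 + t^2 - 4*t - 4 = (t + 2)*(t^2 - t - 2) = (t - 2)*(t + 2)*(t + 1)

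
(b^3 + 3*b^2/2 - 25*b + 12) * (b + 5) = b^4 + 13*b^3/2 - 35*b^2/2 - 113*b + 60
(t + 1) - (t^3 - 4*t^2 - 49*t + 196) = -t^3 + 4*t^2 + 50*t - 195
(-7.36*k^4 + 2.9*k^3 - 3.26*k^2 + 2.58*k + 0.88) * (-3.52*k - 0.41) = 25.9072*k^5 - 7.1904*k^4 + 10.2862*k^3 - 7.745*k^2 - 4.1554*k - 0.3608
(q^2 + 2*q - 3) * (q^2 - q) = q^4 + q^3 - 5*q^2 + 3*q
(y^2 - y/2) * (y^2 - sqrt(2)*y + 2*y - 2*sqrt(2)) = y^4 - sqrt(2)*y^3 + 3*y^3/2 - 3*sqrt(2)*y^2/2 - y^2 + sqrt(2)*y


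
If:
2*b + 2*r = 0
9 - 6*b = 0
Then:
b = 3/2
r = -3/2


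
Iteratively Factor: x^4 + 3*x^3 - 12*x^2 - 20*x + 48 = (x - 2)*(x^3 + 5*x^2 - 2*x - 24) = (x - 2)^2*(x^2 + 7*x + 12) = (x - 2)^2*(x + 4)*(x + 3)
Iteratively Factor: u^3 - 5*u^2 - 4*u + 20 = (u + 2)*(u^2 - 7*u + 10) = (u - 2)*(u + 2)*(u - 5)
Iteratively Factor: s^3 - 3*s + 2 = (s + 2)*(s^2 - 2*s + 1) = (s - 1)*(s + 2)*(s - 1)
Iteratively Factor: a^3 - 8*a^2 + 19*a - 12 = (a - 1)*(a^2 - 7*a + 12) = (a - 3)*(a - 1)*(a - 4)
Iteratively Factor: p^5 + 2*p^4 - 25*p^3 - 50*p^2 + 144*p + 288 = (p + 2)*(p^4 - 25*p^2 + 144) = (p - 4)*(p + 2)*(p^3 + 4*p^2 - 9*p - 36) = (p - 4)*(p - 3)*(p + 2)*(p^2 + 7*p + 12) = (p - 4)*(p - 3)*(p + 2)*(p + 4)*(p + 3)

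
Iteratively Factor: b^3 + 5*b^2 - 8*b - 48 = (b + 4)*(b^2 + b - 12) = (b - 3)*(b + 4)*(b + 4)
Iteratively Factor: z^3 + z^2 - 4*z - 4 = (z + 2)*(z^2 - z - 2) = (z + 1)*(z + 2)*(z - 2)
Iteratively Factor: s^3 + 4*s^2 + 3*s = (s)*(s^2 + 4*s + 3) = s*(s + 1)*(s + 3)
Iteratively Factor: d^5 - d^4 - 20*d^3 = (d - 5)*(d^4 + 4*d^3) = (d - 5)*(d + 4)*(d^3) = d*(d - 5)*(d + 4)*(d^2) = d^2*(d - 5)*(d + 4)*(d)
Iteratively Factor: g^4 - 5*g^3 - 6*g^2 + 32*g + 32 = (g - 4)*(g^3 - g^2 - 10*g - 8) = (g - 4)*(g + 2)*(g^2 - 3*g - 4) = (g - 4)*(g + 1)*(g + 2)*(g - 4)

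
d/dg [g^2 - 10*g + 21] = 2*g - 10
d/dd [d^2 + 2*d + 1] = 2*d + 2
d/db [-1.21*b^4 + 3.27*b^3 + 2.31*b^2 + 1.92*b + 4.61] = -4.84*b^3 + 9.81*b^2 + 4.62*b + 1.92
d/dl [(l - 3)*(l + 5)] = 2*l + 2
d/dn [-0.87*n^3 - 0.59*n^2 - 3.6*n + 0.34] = -2.61*n^2 - 1.18*n - 3.6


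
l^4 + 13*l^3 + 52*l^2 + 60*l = l*(l + 2)*(l + 5)*(l + 6)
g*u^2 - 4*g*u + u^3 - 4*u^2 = u*(g + u)*(u - 4)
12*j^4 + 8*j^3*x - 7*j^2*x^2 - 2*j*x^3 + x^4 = (-3*j + x)*(-2*j + x)*(j + x)*(2*j + x)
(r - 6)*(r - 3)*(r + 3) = r^3 - 6*r^2 - 9*r + 54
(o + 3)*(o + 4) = o^2 + 7*o + 12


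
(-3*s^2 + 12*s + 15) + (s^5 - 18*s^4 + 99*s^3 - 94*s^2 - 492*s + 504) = s^5 - 18*s^4 + 99*s^3 - 97*s^2 - 480*s + 519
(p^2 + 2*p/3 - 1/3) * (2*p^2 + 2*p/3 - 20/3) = 2*p^4 + 2*p^3 - 62*p^2/9 - 14*p/3 + 20/9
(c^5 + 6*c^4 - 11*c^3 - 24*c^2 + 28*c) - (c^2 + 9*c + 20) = c^5 + 6*c^4 - 11*c^3 - 25*c^2 + 19*c - 20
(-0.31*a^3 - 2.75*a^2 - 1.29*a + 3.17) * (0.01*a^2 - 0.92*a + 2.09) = -0.0031*a^5 + 0.2577*a^4 + 1.8692*a^3 - 4.529*a^2 - 5.6125*a + 6.6253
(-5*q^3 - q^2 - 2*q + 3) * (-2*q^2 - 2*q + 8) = 10*q^5 + 12*q^4 - 34*q^3 - 10*q^2 - 22*q + 24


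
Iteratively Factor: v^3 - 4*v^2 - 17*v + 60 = (v - 3)*(v^2 - v - 20) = (v - 5)*(v - 3)*(v + 4)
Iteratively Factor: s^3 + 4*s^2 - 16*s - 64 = (s + 4)*(s^2 - 16) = (s + 4)^2*(s - 4)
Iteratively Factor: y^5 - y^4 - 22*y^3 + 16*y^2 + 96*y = (y - 3)*(y^4 + 2*y^3 - 16*y^2 - 32*y) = y*(y - 3)*(y^3 + 2*y^2 - 16*y - 32) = y*(y - 3)*(y + 4)*(y^2 - 2*y - 8) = y*(y - 4)*(y - 3)*(y + 4)*(y + 2)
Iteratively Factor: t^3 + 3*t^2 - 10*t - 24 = (t - 3)*(t^2 + 6*t + 8) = (t - 3)*(t + 2)*(t + 4)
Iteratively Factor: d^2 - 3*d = (d - 3)*(d)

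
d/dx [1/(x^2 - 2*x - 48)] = 2*(1 - x)/(-x^2 + 2*x + 48)^2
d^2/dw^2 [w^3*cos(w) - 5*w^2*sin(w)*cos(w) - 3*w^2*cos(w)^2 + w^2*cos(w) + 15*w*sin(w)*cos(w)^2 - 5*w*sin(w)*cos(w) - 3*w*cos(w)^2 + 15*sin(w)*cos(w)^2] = -w^3*cos(w) - 6*w^2*sin(w) + 10*w^2*sin(2*w) - w^2*cos(w) + 6*w^2*cos(2*w) - 31*w*sin(w)/4 + 22*w*sin(2*w) - 135*w*sin(3*w)/4 + 6*w*cos(w) - 14*w*cos(2*w) - 15*sin(w)/4 + sin(2*w) - 135*sin(3*w)/4 + 19*cos(w)/2 - 13*cos(2*w) + 45*cos(3*w)/2 - 3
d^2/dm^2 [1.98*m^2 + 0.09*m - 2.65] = 3.96000000000000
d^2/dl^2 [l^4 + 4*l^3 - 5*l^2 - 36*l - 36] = 12*l^2 + 24*l - 10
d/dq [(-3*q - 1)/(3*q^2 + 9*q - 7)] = 3*(3*q^2 + 2*q + 10)/(9*q^4 + 54*q^3 + 39*q^2 - 126*q + 49)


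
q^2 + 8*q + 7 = (q + 1)*(q + 7)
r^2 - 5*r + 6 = (r - 3)*(r - 2)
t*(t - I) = t^2 - I*t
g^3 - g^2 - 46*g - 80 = (g - 8)*(g + 2)*(g + 5)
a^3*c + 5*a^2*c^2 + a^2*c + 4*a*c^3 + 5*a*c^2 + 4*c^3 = (a + c)*(a + 4*c)*(a*c + c)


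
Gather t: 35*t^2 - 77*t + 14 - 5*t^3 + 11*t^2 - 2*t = -5*t^3 + 46*t^2 - 79*t + 14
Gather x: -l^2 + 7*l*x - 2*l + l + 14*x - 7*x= -l^2 - l + x*(7*l + 7)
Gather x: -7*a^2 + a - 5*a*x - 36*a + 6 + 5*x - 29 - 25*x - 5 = -7*a^2 - 35*a + x*(-5*a - 20) - 28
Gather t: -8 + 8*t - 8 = 8*t - 16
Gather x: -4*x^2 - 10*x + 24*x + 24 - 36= -4*x^2 + 14*x - 12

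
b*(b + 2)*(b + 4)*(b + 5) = b^4 + 11*b^3 + 38*b^2 + 40*b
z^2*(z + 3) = z^3 + 3*z^2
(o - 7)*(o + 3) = o^2 - 4*o - 21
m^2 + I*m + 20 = (m - 4*I)*(m + 5*I)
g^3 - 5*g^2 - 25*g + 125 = (g - 5)^2*(g + 5)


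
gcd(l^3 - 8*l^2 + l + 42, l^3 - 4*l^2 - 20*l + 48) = 1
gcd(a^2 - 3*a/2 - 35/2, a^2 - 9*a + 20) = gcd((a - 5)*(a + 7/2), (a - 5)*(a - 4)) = a - 5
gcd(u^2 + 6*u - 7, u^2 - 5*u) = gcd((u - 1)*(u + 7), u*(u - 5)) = 1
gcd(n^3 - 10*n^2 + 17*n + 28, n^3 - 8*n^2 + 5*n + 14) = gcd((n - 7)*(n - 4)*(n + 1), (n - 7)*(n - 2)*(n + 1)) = n^2 - 6*n - 7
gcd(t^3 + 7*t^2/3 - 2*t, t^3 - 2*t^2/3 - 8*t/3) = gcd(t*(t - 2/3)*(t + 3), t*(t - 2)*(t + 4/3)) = t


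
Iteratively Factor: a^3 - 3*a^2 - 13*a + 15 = (a + 3)*(a^2 - 6*a + 5) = (a - 5)*(a + 3)*(a - 1)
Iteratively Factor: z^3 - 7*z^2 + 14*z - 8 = (z - 2)*(z^2 - 5*z + 4) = (z - 2)*(z - 1)*(z - 4)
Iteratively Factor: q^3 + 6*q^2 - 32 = (q - 2)*(q^2 + 8*q + 16) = (q - 2)*(q + 4)*(q + 4)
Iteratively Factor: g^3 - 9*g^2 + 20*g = (g)*(g^2 - 9*g + 20) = g*(g - 4)*(g - 5)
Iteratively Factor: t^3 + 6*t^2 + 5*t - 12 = (t - 1)*(t^2 + 7*t + 12) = (t - 1)*(t + 4)*(t + 3)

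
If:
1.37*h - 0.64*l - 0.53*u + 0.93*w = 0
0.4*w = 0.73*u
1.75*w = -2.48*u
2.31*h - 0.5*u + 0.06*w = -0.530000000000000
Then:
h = -0.23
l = -0.49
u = 0.00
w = 0.00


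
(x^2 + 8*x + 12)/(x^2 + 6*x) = (x + 2)/x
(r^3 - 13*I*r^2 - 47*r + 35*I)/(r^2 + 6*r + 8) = (r^3 - 13*I*r^2 - 47*r + 35*I)/(r^2 + 6*r + 8)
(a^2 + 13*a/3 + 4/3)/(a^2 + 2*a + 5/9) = 3*(a + 4)/(3*a + 5)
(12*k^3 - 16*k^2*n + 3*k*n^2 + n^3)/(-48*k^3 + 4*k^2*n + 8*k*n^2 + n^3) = (-k + n)/(4*k + n)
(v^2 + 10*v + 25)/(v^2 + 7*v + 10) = (v + 5)/(v + 2)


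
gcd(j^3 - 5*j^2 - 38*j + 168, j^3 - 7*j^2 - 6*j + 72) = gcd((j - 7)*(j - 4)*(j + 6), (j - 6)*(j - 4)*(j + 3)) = j - 4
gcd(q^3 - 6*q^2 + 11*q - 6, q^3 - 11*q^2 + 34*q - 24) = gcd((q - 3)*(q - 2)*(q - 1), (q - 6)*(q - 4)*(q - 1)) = q - 1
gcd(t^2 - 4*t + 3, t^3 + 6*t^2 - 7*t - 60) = t - 3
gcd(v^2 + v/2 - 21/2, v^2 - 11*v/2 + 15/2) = v - 3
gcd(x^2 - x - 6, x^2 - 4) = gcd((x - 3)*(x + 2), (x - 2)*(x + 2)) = x + 2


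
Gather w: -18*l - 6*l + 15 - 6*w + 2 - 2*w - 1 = -24*l - 8*w + 16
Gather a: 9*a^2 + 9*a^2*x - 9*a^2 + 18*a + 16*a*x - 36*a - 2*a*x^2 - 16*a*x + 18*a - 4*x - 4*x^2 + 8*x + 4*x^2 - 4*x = 9*a^2*x - 2*a*x^2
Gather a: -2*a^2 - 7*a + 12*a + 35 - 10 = -2*a^2 + 5*a + 25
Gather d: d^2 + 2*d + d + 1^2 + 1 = d^2 + 3*d + 2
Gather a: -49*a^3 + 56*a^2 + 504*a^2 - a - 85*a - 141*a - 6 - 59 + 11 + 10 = -49*a^3 + 560*a^2 - 227*a - 44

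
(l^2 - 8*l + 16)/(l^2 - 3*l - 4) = (l - 4)/(l + 1)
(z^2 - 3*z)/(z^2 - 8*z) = (z - 3)/(z - 8)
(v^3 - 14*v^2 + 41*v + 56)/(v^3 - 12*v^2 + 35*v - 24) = (v^2 - 6*v - 7)/(v^2 - 4*v + 3)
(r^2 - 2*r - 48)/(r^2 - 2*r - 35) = (-r^2 + 2*r + 48)/(-r^2 + 2*r + 35)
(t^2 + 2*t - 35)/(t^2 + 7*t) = (t - 5)/t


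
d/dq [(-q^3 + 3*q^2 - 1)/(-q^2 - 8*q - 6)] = (q^4 + 16*q^3 - 6*q^2 - 38*q - 8)/(q^4 + 16*q^3 + 76*q^2 + 96*q + 36)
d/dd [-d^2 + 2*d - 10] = 2 - 2*d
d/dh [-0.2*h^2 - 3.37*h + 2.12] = -0.4*h - 3.37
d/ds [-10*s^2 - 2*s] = -20*s - 2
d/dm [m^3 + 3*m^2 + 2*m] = 3*m^2 + 6*m + 2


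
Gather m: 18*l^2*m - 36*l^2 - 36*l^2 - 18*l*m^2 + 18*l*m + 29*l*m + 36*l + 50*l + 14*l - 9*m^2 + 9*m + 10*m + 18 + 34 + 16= -72*l^2 + 100*l + m^2*(-18*l - 9) + m*(18*l^2 + 47*l + 19) + 68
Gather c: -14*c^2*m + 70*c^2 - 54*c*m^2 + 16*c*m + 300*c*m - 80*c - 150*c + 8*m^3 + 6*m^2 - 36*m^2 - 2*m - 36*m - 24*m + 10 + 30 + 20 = c^2*(70 - 14*m) + c*(-54*m^2 + 316*m - 230) + 8*m^3 - 30*m^2 - 62*m + 60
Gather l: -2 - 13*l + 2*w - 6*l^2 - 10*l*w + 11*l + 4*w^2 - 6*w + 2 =-6*l^2 + l*(-10*w - 2) + 4*w^2 - 4*w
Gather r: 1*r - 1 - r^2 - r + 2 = 1 - r^2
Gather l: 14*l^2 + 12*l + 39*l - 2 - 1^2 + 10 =14*l^2 + 51*l + 7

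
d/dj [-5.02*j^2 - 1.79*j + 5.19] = -10.04*j - 1.79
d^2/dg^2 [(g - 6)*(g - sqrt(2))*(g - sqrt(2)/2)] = 6*g - 12 - 3*sqrt(2)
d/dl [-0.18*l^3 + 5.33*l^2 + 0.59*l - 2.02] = -0.54*l^2 + 10.66*l + 0.59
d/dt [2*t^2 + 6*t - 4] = 4*t + 6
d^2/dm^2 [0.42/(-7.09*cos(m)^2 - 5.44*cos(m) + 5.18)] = (84.450408*(1 - cos(m)^2)^2 + 48.597696*cos(m)^3 + 116.354532*cos(m)^2 - 85.360128*cos(m) - 140.15904)/(7.09*cos(m)^2 + 5.44*cos(m) - 5.18)^3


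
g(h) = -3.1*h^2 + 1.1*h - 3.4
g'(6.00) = -36.10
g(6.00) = -108.40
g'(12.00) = -73.30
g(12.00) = -436.60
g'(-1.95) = 13.19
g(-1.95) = -17.33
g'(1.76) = -9.81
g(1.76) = -11.07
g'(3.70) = -21.84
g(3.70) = -41.77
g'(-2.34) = 15.61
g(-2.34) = -22.95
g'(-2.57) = 17.03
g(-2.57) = -26.70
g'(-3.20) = 20.94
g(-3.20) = -38.66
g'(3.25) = -19.05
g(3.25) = -32.57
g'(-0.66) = 5.19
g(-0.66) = -5.48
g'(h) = 1.1 - 6.2*h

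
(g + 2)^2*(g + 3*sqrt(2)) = g^3 + 4*g^2 + 3*sqrt(2)*g^2 + 4*g + 12*sqrt(2)*g + 12*sqrt(2)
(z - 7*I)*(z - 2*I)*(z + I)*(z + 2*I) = z^4 - 6*I*z^3 + 11*z^2 - 24*I*z + 28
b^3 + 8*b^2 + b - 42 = (b - 2)*(b + 3)*(b + 7)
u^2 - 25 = (u - 5)*(u + 5)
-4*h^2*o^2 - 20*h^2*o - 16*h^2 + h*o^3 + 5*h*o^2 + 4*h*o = (-4*h + o)*(o + 4)*(h*o + h)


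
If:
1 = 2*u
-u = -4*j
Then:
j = 1/8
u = 1/2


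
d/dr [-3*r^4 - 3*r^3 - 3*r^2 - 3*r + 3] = -12*r^3 - 9*r^2 - 6*r - 3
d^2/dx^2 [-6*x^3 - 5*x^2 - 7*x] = -36*x - 10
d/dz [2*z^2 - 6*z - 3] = 4*z - 6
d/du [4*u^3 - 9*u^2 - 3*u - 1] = 12*u^2 - 18*u - 3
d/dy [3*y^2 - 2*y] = 6*y - 2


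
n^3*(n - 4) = n^4 - 4*n^3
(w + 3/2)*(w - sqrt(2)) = w^2 - sqrt(2)*w + 3*w/2 - 3*sqrt(2)/2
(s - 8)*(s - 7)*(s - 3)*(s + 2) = s^4 - 16*s^3 + 65*s^2 + 34*s - 336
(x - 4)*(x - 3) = x^2 - 7*x + 12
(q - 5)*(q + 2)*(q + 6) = q^3 + 3*q^2 - 28*q - 60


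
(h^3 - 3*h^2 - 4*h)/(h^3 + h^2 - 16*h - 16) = h/(h + 4)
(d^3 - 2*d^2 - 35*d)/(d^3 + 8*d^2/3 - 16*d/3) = 3*(d^2 - 2*d - 35)/(3*d^2 + 8*d - 16)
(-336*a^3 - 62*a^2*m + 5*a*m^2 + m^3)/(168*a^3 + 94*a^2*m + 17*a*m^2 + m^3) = (-8*a + m)/(4*a + m)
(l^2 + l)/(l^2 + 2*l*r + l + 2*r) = l/(l + 2*r)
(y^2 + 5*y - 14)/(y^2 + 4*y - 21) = (y - 2)/(y - 3)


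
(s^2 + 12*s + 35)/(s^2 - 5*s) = (s^2 + 12*s + 35)/(s*(s - 5))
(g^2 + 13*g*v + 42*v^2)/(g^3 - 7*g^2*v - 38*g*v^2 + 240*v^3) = (g + 7*v)/(g^2 - 13*g*v + 40*v^2)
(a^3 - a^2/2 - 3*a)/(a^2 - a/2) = (2*a^2 - a - 6)/(2*a - 1)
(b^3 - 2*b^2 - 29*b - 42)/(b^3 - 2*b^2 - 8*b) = (b^2 - 4*b - 21)/(b*(b - 4))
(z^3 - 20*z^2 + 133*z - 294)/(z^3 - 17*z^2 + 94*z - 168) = (z - 7)/(z - 4)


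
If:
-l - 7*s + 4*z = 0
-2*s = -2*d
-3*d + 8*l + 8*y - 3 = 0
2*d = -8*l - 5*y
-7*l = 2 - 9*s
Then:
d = -57/433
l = -197/433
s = -57/433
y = 338/433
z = -149/433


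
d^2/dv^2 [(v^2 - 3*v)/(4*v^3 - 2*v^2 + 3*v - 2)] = 4*(8*v^6 - 72*v^5 + 18*v^4 + 43*v^3 - 78*v^2 + 18*v - 7)/(64*v^9 - 96*v^8 + 192*v^7 - 248*v^6 + 240*v^5 - 222*v^4 + 147*v^3 - 78*v^2 + 36*v - 8)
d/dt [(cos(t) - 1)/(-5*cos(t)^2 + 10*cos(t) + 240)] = (sin(t)^2 + 2*cos(t) - 51)*sin(t)/(5*(sin(t)^2 + 2*cos(t) + 47)^2)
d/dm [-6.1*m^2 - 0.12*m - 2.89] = -12.2*m - 0.12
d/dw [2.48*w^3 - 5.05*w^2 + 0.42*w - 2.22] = 7.44*w^2 - 10.1*w + 0.42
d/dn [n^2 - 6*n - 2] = 2*n - 6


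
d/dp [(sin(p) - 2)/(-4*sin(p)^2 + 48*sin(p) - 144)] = (sin(p) + 2)*cos(p)/(4*(sin(p) - 6)^3)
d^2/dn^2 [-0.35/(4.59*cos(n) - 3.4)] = (-7.373835*sin(n)^2 + 5.4621*cos(n) - 7.373835)/(4.59*cos(n) - 3.4)^3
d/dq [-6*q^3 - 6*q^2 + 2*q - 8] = -18*q^2 - 12*q + 2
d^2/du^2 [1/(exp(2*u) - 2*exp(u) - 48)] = 2*((1 - 2*exp(u))*(-exp(2*u) + 2*exp(u) + 48) - 4*(1 - exp(u))^2*exp(u))*exp(u)/(-exp(2*u) + 2*exp(u) + 48)^3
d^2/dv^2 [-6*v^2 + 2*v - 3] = -12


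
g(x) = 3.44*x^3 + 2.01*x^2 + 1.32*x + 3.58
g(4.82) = 441.85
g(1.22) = 14.43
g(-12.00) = -5667.14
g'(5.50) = 335.61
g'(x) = 10.32*x^2 + 4.02*x + 1.32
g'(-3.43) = 108.95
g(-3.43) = -116.12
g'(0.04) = 1.50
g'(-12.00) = 1439.16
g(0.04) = 3.64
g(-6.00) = -675.02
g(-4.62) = -298.84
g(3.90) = 243.36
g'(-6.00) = 348.72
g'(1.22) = 21.58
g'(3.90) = 173.97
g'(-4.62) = 203.02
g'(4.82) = 260.45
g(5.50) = 643.97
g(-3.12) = -85.45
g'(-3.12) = 89.24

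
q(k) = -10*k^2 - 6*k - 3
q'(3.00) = -66.00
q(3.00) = -111.00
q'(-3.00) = 54.00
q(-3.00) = -75.00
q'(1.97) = -45.40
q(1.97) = -53.63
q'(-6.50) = 124.00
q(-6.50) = -386.50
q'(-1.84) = 30.80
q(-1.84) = -25.82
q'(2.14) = -48.80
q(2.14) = -61.64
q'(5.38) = -113.60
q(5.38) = -324.72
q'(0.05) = -7.00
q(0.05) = -3.32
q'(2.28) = -51.60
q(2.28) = -68.66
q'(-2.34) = 40.80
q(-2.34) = -43.72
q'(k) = -20*k - 6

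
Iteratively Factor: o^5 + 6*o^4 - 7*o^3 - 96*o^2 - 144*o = (o + 3)*(o^4 + 3*o^3 - 16*o^2 - 48*o) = (o + 3)^2*(o^3 - 16*o) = o*(o + 3)^2*(o^2 - 16) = o*(o - 4)*(o + 3)^2*(o + 4)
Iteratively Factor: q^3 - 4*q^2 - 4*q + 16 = (q - 4)*(q^2 - 4) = (q - 4)*(q + 2)*(q - 2)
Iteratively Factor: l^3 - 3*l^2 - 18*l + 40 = (l + 4)*(l^2 - 7*l + 10) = (l - 2)*(l + 4)*(l - 5)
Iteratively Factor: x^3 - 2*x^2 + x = (x - 1)*(x^2 - x) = x*(x - 1)*(x - 1)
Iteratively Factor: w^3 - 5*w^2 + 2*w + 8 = (w - 2)*(w^2 - 3*w - 4) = (w - 4)*(w - 2)*(w + 1)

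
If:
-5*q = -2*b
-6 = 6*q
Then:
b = -5/2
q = -1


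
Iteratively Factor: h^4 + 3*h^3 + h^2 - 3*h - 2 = (h + 1)*(h^3 + 2*h^2 - h - 2) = (h - 1)*(h + 1)*(h^2 + 3*h + 2) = (h - 1)*(h + 1)^2*(h + 2)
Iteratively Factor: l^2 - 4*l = (l)*(l - 4)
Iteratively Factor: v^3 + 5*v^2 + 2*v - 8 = (v + 4)*(v^2 + v - 2) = (v - 1)*(v + 4)*(v + 2)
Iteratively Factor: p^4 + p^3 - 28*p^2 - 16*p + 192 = (p + 4)*(p^3 - 3*p^2 - 16*p + 48) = (p - 4)*(p + 4)*(p^2 + p - 12) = (p - 4)*(p + 4)^2*(p - 3)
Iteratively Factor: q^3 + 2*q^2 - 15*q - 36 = (q + 3)*(q^2 - q - 12) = (q + 3)^2*(q - 4)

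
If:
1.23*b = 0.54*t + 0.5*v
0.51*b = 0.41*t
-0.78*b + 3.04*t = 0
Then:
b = 0.00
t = 0.00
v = 0.00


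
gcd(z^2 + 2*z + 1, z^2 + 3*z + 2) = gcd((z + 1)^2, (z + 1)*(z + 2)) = z + 1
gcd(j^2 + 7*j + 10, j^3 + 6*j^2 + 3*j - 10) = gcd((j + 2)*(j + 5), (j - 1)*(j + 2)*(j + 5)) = j^2 + 7*j + 10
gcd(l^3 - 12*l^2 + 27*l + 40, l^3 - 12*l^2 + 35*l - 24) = l - 8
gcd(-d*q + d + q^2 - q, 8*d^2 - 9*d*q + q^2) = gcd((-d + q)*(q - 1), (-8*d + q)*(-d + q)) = -d + q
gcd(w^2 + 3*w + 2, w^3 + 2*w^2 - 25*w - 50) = w + 2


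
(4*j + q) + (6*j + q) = 10*j + 2*q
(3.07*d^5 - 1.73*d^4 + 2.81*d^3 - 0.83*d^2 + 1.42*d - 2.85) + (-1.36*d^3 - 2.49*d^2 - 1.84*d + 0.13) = 3.07*d^5 - 1.73*d^4 + 1.45*d^3 - 3.32*d^2 - 0.42*d - 2.72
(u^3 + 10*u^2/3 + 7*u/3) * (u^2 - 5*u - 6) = u^5 - 5*u^4/3 - 61*u^3/3 - 95*u^2/3 - 14*u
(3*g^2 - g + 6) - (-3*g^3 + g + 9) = 3*g^3 + 3*g^2 - 2*g - 3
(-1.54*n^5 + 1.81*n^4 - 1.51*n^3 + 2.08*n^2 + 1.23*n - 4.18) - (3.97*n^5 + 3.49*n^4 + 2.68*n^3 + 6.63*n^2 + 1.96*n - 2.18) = -5.51*n^5 - 1.68*n^4 - 4.19*n^3 - 4.55*n^2 - 0.73*n - 2.0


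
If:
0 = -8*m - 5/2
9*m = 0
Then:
No Solution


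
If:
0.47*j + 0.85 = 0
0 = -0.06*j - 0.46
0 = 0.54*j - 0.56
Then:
No Solution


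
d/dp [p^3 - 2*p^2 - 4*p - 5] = 3*p^2 - 4*p - 4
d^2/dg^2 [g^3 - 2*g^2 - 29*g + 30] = 6*g - 4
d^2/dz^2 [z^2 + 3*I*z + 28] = 2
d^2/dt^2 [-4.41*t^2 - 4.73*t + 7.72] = -8.82000000000000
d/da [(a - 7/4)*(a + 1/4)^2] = (4*a + 1)*(12*a - 13)/16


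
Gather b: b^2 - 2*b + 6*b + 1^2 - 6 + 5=b^2 + 4*b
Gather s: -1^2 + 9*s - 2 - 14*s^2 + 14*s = -14*s^2 + 23*s - 3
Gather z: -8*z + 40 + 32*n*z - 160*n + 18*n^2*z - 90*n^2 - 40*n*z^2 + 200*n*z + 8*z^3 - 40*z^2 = -90*n^2 - 160*n + 8*z^3 + z^2*(-40*n - 40) + z*(18*n^2 + 232*n - 8) + 40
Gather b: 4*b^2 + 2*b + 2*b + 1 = 4*b^2 + 4*b + 1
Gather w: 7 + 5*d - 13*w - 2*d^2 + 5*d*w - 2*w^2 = -2*d^2 + 5*d - 2*w^2 + w*(5*d - 13) + 7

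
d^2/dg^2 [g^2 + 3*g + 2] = 2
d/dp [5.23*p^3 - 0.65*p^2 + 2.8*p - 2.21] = 15.69*p^2 - 1.3*p + 2.8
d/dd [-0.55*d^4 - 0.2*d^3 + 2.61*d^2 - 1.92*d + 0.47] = -2.2*d^3 - 0.6*d^2 + 5.22*d - 1.92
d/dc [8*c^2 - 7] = 16*c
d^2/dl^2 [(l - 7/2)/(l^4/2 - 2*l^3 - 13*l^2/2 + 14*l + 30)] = 2*(12*l^5 - 182*l^4 + 1118*l^3 - 3453*l^2 + 5398*l - 3577)/(l^10 - 16*l^9 + 69*l^8 + 120*l^7 - 1365*l^6 + 672*l^5 + 9863*l^4 - 8552*l^3 - 34920*l^2 + 21600*l + 54000)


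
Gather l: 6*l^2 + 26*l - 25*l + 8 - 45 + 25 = 6*l^2 + l - 12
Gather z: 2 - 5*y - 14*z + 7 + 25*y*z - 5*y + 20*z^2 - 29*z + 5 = -10*y + 20*z^2 + z*(25*y - 43) + 14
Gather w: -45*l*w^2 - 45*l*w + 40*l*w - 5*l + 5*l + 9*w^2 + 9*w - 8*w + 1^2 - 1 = w^2*(9 - 45*l) + w*(1 - 5*l)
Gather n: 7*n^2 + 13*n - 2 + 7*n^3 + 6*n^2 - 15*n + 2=7*n^3 + 13*n^2 - 2*n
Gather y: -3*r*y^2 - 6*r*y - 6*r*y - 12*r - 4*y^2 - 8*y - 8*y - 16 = -12*r + y^2*(-3*r - 4) + y*(-12*r - 16) - 16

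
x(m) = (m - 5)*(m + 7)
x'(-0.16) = 1.68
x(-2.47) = -33.84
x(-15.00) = 160.00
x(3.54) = -15.39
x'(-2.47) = -2.94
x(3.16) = -18.69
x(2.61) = -22.97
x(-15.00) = 160.00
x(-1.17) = -35.97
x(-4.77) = -21.79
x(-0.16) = -35.29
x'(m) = 2*m + 2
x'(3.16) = 8.32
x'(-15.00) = -28.00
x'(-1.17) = -0.34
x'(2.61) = 7.22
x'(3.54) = 9.08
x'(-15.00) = -28.00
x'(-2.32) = -2.64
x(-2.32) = -34.26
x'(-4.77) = -7.54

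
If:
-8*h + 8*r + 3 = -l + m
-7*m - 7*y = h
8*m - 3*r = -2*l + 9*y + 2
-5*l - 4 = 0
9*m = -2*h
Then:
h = -6993/13630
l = -4/5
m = 777/6815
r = -10547/13630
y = -111/2726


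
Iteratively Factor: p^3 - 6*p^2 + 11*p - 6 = (p - 1)*(p^2 - 5*p + 6) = (p - 2)*(p - 1)*(p - 3)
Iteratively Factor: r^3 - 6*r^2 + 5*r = (r)*(r^2 - 6*r + 5) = r*(r - 5)*(r - 1)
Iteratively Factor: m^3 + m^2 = (m)*(m^2 + m) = m^2*(m + 1)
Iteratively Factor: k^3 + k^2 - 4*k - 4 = (k + 2)*(k^2 - k - 2) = (k - 2)*(k + 2)*(k + 1)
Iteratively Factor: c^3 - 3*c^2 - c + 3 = (c - 1)*(c^2 - 2*c - 3) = (c - 1)*(c + 1)*(c - 3)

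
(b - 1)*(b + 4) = b^2 + 3*b - 4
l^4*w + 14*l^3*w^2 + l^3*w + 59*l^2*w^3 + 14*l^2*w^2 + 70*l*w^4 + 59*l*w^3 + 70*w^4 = (l + 2*w)*(l + 5*w)*(l + 7*w)*(l*w + w)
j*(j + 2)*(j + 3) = j^3 + 5*j^2 + 6*j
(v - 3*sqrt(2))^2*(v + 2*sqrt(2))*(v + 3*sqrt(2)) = v^4 - sqrt(2)*v^3 - 30*v^2 + 18*sqrt(2)*v + 216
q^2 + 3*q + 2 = (q + 1)*(q + 2)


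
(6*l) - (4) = 6*l - 4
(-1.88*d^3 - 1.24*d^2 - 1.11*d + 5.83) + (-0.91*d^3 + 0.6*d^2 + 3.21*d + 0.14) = -2.79*d^3 - 0.64*d^2 + 2.1*d + 5.97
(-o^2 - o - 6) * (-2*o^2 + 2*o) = 2*o^4 + 10*o^2 - 12*o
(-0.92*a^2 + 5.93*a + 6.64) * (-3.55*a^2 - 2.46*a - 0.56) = 3.266*a^4 - 18.7883*a^3 - 37.6446*a^2 - 19.6552*a - 3.7184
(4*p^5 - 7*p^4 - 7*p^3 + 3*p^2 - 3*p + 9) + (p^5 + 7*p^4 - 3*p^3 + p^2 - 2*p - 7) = 5*p^5 - 10*p^3 + 4*p^2 - 5*p + 2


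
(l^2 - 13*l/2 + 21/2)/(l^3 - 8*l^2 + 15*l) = (l - 7/2)/(l*(l - 5))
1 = 1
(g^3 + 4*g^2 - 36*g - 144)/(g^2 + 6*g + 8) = (g^2 - 36)/(g + 2)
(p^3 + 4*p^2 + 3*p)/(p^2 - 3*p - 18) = p*(p + 1)/(p - 6)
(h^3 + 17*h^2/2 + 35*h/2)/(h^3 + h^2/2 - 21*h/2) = (h + 5)/(h - 3)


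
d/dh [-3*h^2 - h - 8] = -6*h - 1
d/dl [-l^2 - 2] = -2*l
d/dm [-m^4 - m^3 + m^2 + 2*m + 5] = -4*m^3 - 3*m^2 + 2*m + 2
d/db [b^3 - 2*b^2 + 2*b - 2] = 3*b^2 - 4*b + 2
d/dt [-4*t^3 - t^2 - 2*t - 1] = -12*t^2 - 2*t - 2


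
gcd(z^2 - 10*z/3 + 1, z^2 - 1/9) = z - 1/3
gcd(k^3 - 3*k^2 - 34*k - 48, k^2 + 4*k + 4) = k + 2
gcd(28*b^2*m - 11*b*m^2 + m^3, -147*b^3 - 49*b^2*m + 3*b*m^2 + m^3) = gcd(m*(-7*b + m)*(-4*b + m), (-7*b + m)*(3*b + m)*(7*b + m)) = 7*b - m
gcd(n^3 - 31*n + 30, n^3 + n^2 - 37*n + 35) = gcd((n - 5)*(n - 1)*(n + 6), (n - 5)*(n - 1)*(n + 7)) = n^2 - 6*n + 5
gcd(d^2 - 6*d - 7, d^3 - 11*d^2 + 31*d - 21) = d - 7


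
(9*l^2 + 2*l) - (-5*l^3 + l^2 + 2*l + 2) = 5*l^3 + 8*l^2 - 2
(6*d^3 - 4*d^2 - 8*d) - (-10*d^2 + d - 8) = 6*d^3 + 6*d^2 - 9*d + 8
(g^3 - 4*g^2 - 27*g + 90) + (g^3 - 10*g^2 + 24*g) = 2*g^3 - 14*g^2 - 3*g + 90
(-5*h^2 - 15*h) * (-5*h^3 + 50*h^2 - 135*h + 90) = 25*h^5 - 175*h^4 - 75*h^3 + 1575*h^2 - 1350*h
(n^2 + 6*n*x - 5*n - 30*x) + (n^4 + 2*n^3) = n^4 + 2*n^3 + n^2 + 6*n*x - 5*n - 30*x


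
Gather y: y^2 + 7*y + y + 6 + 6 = y^2 + 8*y + 12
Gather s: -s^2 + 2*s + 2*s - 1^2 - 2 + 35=-s^2 + 4*s + 32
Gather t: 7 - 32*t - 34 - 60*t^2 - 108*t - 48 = -60*t^2 - 140*t - 75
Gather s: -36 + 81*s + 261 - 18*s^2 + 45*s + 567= -18*s^2 + 126*s + 792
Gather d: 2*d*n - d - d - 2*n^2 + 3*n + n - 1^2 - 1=d*(2*n - 2) - 2*n^2 + 4*n - 2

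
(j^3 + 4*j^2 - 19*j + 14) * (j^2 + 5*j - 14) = j^5 + 9*j^4 - 13*j^3 - 137*j^2 + 336*j - 196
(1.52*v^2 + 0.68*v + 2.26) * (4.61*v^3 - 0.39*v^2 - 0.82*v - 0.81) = 7.0072*v^5 + 2.542*v^4 + 8.907*v^3 - 2.6702*v^2 - 2.404*v - 1.8306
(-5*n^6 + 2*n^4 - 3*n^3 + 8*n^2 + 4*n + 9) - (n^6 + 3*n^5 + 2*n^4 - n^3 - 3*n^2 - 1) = -6*n^6 - 3*n^5 - 2*n^3 + 11*n^2 + 4*n + 10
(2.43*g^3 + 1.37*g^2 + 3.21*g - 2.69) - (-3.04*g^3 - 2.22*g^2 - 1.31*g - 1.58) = 5.47*g^3 + 3.59*g^2 + 4.52*g - 1.11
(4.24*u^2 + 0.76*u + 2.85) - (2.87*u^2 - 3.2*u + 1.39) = 1.37*u^2 + 3.96*u + 1.46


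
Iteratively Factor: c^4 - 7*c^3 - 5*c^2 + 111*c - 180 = (c - 5)*(c^3 - 2*c^2 - 15*c + 36) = (c - 5)*(c + 4)*(c^2 - 6*c + 9) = (c - 5)*(c - 3)*(c + 4)*(c - 3)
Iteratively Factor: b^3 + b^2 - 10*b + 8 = (b + 4)*(b^2 - 3*b + 2) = (b - 2)*(b + 4)*(b - 1)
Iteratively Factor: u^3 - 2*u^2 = (u - 2)*(u^2) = u*(u - 2)*(u)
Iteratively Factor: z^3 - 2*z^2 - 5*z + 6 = (z - 3)*(z^2 + z - 2) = (z - 3)*(z + 2)*(z - 1)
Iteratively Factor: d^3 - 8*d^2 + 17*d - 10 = (d - 2)*(d^2 - 6*d + 5) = (d - 5)*(d - 2)*(d - 1)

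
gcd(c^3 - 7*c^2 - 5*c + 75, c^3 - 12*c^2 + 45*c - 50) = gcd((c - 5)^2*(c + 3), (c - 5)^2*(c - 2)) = c^2 - 10*c + 25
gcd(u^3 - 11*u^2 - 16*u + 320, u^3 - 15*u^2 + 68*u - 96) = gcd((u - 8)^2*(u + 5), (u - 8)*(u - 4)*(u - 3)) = u - 8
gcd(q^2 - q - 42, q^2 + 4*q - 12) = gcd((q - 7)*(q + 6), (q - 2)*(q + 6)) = q + 6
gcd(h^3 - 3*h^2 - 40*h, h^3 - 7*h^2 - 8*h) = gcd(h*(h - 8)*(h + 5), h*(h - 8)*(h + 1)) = h^2 - 8*h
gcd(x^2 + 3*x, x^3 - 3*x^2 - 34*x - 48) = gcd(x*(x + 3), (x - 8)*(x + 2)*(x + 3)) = x + 3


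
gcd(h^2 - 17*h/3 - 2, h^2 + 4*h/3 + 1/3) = h + 1/3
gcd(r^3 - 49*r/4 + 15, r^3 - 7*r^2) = 1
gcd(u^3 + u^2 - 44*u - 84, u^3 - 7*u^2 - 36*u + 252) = u^2 - u - 42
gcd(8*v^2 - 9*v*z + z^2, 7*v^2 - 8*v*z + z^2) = -v + z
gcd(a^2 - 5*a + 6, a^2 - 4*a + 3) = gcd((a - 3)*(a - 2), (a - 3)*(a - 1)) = a - 3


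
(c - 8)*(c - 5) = c^2 - 13*c + 40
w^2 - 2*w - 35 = (w - 7)*(w + 5)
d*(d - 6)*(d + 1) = d^3 - 5*d^2 - 6*d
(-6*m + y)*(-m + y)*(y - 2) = 6*m^2*y - 12*m^2 - 7*m*y^2 + 14*m*y + y^3 - 2*y^2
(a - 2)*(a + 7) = a^2 + 5*a - 14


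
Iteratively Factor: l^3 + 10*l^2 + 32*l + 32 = (l + 4)*(l^2 + 6*l + 8) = (l + 2)*(l + 4)*(l + 4)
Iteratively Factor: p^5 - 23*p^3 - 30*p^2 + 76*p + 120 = (p + 3)*(p^4 - 3*p^3 - 14*p^2 + 12*p + 40) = (p + 2)*(p + 3)*(p^3 - 5*p^2 - 4*p + 20) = (p - 2)*(p + 2)*(p + 3)*(p^2 - 3*p - 10) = (p - 2)*(p + 2)^2*(p + 3)*(p - 5)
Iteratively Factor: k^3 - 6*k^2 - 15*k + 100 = (k + 4)*(k^2 - 10*k + 25) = (k - 5)*(k + 4)*(k - 5)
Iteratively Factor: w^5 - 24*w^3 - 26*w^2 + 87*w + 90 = (w + 3)*(w^4 - 3*w^3 - 15*w^2 + 19*w + 30) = (w - 5)*(w + 3)*(w^3 + 2*w^2 - 5*w - 6) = (w - 5)*(w + 1)*(w + 3)*(w^2 + w - 6) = (w - 5)*(w + 1)*(w + 3)^2*(w - 2)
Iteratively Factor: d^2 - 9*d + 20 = (d - 5)*(d - 4)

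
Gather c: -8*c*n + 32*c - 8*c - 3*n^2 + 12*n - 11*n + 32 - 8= c*(24 - 8*n) - 3*n^2 + n + 24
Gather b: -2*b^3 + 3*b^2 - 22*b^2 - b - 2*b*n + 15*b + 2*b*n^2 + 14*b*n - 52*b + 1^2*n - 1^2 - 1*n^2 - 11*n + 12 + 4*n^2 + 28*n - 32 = -2*b^3 - 19*b^2 + b*(2*n^2 + 12*n - 38) + 3*n^2 + 18*n - 21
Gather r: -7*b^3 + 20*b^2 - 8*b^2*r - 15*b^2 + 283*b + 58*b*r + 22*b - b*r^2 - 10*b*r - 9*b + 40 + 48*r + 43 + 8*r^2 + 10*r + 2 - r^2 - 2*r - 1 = -7*b^3 + 5*b^2 + 296*b + r^2*(7 - b) + r*(-8*b^2 + 48*b + 56) + 84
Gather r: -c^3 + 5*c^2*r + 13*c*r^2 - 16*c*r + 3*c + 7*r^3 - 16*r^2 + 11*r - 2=-c^3 + 3*c + 7*r^3 + r^2*(13*c - 16) + r*(5*c^2 - 16*c + 11) - 2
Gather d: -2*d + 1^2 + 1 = 2 - 2*d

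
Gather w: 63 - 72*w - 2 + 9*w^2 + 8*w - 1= 9*w^2 - 64*w + 60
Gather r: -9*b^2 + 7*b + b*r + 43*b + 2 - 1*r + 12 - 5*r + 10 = -9*b^2 + 50*b + r*(b - 6) + 24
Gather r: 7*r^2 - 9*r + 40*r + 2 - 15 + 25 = 7*r^2 + 31*r + 12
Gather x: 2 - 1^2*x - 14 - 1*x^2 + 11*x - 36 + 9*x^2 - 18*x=8*x^2 - 8*x - 48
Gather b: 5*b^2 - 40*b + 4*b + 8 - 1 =5*b^2 - 36*b + 7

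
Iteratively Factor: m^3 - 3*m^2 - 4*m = (m)*(m^2 - 3*m - 4) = m*(m + 1)*(m - 4)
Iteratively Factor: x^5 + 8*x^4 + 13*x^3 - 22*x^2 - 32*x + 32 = (x - 1)*(x^4 + 9*x^3 + 22*x^2 - 32) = (x - 1)*(x + 4)*(x^3 + 5*x^2 + 2*x - 8) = (x - 1)^2*(x + 4)*(x^2 + 6*x + 8) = (x - 1)^2*(x + 4)^2*(x + 2)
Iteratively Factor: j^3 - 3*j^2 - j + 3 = (j - 1)*(j^2 - 2*j - 3) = (j - 1)*(j + 1)*(j - 3)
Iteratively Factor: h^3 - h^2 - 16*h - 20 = (h + 2)*(h^2 - 3*h - 10) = (h + 2)^2*(h - 5)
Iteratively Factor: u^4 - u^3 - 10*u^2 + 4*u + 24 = (u + 2)*(u^3 - 3*u^2 - 4*u + 12) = (u - 2)*(u + 2)*(u^2 - u - 6) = (u - 3)*(u - 2)*(u + 2)*(u + 2)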